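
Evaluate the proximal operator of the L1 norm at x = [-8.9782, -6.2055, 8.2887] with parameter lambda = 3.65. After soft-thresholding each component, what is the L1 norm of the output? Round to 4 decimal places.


Soft-thresholding with lambda = 3.65:
prox(-8.9782) = sign(-8.9782)*max(|-8.9782| - 3.65, 0) = -5.3282
prox(-6.2055) = sign(-6.2055)*max(|-6.2055| - 3.65, 0) = -2.5555
prox(8.2887) = sign(8.2887)*max(|8.2887| - 3.65, 0) = 4.6387
prox(x) = [-5.3282, -2.5555, 4.6387]
||prox(x)||_1 = 5.3282 + 2.5555 + 4.6387 = 12.5224


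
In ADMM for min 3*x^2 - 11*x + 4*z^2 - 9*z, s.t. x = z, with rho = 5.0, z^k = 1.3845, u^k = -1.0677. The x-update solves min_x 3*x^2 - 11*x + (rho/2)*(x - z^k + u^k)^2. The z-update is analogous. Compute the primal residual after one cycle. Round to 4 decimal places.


ADMM iteration with rho = 5.0, z^k = 1.3845, u^k = -1.0677
Step 1: x-update.
Minimize 3*x^2 - 11*x + (5.0/2)*(x - 1.3845 - 1.0677)^2
FOC: (2*3 + 5.0)*x = 11 + 5.0*(1.3845 + 1.0677)
x^{k+1} = 2.1146
Step 2: z-update.
Minimize 4*z^2 - 9*z + (5.0/2)*(2.1146 - z - 1.0677)^2
FOC: (2*4 + 5.0)*z = 9 + 5.0*(2.1146 - 1.0677)
z^{k+1} = 1.095
Step 3: u-update.
u^{k+1} = -1.0677 + 2.1146 - 1.095 = -0.048
Step 4: Primal residual = |2.1146 - 1.095| = 1.0197


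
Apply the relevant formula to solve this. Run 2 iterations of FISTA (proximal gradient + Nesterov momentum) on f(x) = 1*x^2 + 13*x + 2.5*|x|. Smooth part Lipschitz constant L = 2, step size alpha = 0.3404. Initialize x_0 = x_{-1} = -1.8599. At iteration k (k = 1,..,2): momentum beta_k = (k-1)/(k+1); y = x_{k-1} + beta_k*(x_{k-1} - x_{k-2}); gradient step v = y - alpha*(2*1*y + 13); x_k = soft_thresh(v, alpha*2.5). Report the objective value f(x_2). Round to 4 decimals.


FISTA on f(x) = 1*x^2 + 13*x + 2.5*|x|
L = 2, alpha = 0.3404
Iteration 1: beta = 0.0, y = -1.8599 + 0.0*(-1.8599 + 1.8599) = -1.8599
  grad(y) = 9.2802, v = y - alpha*grad = -5.0189
  prox(v) = soft_thresh(-5.0189, 0.851) = -4.1679
Iteration 2: beta = 0.3333, y = -4.1679 + 0.3333*(-4.1679 + 1.8599) = -4.9372
  grad(y) = 3.1256, v = y - alpha*grad = -6.0012
  prox(v) = soft_thresh(-6.0012, 0.851) = -5.1502
f(x_2) = 1*(-5.1502)^2 + 13*(-5.1502) + 2.5*|-5.1502| = -27.5525


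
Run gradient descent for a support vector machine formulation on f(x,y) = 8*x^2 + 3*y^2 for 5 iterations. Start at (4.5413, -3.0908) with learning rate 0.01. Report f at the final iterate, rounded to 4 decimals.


Gradient descent on f(x,y) = 8*x^2 + 3*y^2.
Starting point: (4.5413, -3.0908), alpha = 0.01
Step 1: grad_x = 2*8*4.5413 = 72.6608, grad_y = 2*3*-3.0908 = -18.5448
  x_1 = 4.5413 - 0.01*72.6608 = 3.8147
  y_1 = -3.0908 - 0.01*-18.5448 = -2.9054
Step 2: grad_x = 2*8*3.8147 = 61.0351, grad_y = 2*3*-2.9054 = -17.4321
  x_2 = 3.8147 - 0.01*61.0351 = 3.2043
  y_2 = -2.9054 - 0.01*-17.4321 = -2.731
Step 3: grad_x = 2*8*3.2043 = 51.2695, grad_y = 2*3*-2.731 = -16.3862
  x_3 = 3.2043 - 0.01*51.2695 = 2.6916
  y_3 = -2.731 - 0.01*-16.3862 = -2.5672
Step 4: grad_x = 2*8*2.6916 = 43.0663, grad_y = 2*3*-2.5672 = -15.403
  x_4 = 2.6916 - 0.01*43.0663 = 2.261
  y_4 = -2.5672 - 0.01*-15.403 = -2.4131
Step 5: grad_x = 2*8*2.261 = 36.1757, grad_y = 2*3*-2.4131 = -14.4788
  x_5 = 2.261 - 0.01*36.1757 = 1.8992
  y_5 = -2.4131 - 0.01*-14.4788 = -2.2684
f(1.8992, -2.2684) = 8*1.8992^2 + 3*(-2.2684)^2 = 44.2927


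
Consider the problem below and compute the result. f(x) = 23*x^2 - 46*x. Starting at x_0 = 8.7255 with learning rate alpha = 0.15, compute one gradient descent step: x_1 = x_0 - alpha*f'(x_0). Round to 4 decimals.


We compute the gradient at x_0 and apply the update.
f'(x) = 46*x - 46
f'(8.7255) = 46*8.7255 - 46 = 355.373
x_1 = 8.7255 - 0.15*355.373 = -44.5805


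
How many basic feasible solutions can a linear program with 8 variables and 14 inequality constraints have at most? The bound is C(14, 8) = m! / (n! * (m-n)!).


Each vertex corresponds to some choice of n active constraints out of m, so the number of vertices is at most C(m, n) = m! / (n!(m-n)!).
m = 14, n = 8
Numerator: 14 * 13 * 12 * 11 * 10 * 9 * 8 * 7
Denominator: 8! = 40320
C(14, 8) = 3003


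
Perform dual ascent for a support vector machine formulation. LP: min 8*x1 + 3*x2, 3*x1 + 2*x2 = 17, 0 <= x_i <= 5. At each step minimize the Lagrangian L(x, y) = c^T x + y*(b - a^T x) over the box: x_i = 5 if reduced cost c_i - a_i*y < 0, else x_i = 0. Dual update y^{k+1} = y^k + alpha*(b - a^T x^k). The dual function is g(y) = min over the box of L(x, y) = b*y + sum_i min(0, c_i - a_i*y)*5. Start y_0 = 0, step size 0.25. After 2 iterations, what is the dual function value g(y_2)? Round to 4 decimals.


Dual ascent for LP: min 8*x1 + 3*x2, 3*x1 + 2*x2 = 17, 0 <= x_i <= 5
Step 1: y^k = 0.0, reduced costs: (8.0, 3.0)
  x^k = (0.0, 0.0), subgradient = b - a^T x = 17.0
  y^{k+1} = 0.0 + 0.25*17.0 = 4.25
Step 2: y^k = 4.25, reduced costs: (-4.75, -5.5)
  x^k = (5.0, 5.0), subgradient = b - a^T x = -8.0
  y^{k+1} = 4.25 + 0.25*-8.0 = 2.25
Dual objective at y_2 = 2.25: reduced costs (1.25, -1.5), box minimizer x = (0.0, 5.0)
g(y_2) = b*y + (c1 - a1*y)*x1 + (c2 - a2*y)*x2 = 17*2.25 + 1.25*0.0 + (-1.5)*5.0 = 38.25 + 0.0 - 7.5 = 30.75


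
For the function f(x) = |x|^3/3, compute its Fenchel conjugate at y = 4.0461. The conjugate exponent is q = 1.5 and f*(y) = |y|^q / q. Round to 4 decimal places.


The conjugate exponent q satisfies 1/p + 1/q = 1.
p = 3, so q = 3/(3 - 1) = 1.5
|y|^q = 4.0461^1.5 = 8.1387
f*(4.0461) = 8.1387 / 1.5 = 5.4258


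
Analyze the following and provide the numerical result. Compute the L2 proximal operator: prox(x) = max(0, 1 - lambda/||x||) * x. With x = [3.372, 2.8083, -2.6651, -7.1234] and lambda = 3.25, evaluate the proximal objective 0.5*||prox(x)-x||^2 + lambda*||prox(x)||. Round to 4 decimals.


Step 1: Compute ||x||.
||x|| = 8.7808
Step 2: Compute scaling factor.
scale = max(0, 1 - 3.25/8.7808) = 0.6299
Step 3: prox(x) = [2.1239, 1.7689, -1.6787, -4.4868]
||prox(x)|| = 5.5308
Step 4: Proximal objective.
0.5*||prox-x||^2 = 5.2813
lambda*||prox|| = 17.9751
Total = 23.2564


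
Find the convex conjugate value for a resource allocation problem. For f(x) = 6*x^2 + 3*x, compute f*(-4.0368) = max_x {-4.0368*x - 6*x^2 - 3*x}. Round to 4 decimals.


f*(y) = sup_x {y*x - a*x^2 - b*x} = sup_x {(y-b)*x - a*x^2}
FOC: (y - b) - 2a*x = 0 => x* = (y - b)/(2a)
x* = (-4.0368 - 3)/(2*6) = -0.5864
f*(-4.0368) = (y-b)^2/(4a) = (-4.0368 - 3)^2/(4*6)
= 49.5166/24 = 2.0632


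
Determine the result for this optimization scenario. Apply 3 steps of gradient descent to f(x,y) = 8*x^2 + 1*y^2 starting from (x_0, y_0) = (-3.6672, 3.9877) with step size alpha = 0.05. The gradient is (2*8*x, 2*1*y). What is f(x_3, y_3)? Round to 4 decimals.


Gradient descent on f(x,y) = 8*x^2 + 1*y^2.
Starting point: (-3.6672, 3.9877), alpha = 0.05
Step 1: grad_x = 2*8*-3.6672 = -58.6752, grad_y = 2*1*3.9877 = 7.9754
  x_1 = -3.6672 - 0.05*-58.6752 = -0.7334
  y_1 = 3.9877 - 0.05*7.9754 = 3.5889
Step 2: grad_x = 2*8*-0.7334 = -11.735, grad_y = 2*1*3.5889 = 7.1779
  x_2 = -0.7334 - 0.05*-11.735 = -0.1467
  y_2 = 3.5889 - 0.05*7.1779 = 3.23
Step 3: grad_x = 2*8*-0.1467 = -2.347, grad_y = 2*1*3.23 = 6.4601
  x_3 = -0.1467 - 0.05*-2.347 = -0.0293
  y_3 = 3.23 - 0.05*6.4601 = 2.907
f(-0.0293, 2.907) = 8*(-0.0293)^2 + 1*2.907^2 = 8.4577


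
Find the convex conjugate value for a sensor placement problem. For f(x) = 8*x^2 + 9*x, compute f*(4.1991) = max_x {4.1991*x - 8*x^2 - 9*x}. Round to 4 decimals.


f*(y) = sup_x {y*x - a*x^2 - b*x} = sup_x {(y-b)*x - a*x^2}
FOC: (y - b) - 2a*x = 0 => x* = (y - b)/(2a)
x* = (4.1991 - 9)/(2*8) = -0.3001
f*(4.1991) = (y-b)^2/(4a) = (4.1991 - 9)^2/(4*8)
= 23.0486/32 = 0.7203


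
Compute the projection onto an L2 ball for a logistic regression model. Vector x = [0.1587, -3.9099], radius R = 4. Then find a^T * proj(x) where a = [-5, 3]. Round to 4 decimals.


Step 1: Compute ||x|| (intermediates to 6 decimals).
||x|| = sqrt(0.1587^2 + (-3.9099)^2) = 3.913119
Step 2: Project.
Since ||x|| <= R, proj = x (no scaling needed).
proj(x) = [0.1587, -3.9099]
Step 3: Dot product.
a^T * proj(x) = -5*0.1587 + 3*(-3.9099) = -12.5232


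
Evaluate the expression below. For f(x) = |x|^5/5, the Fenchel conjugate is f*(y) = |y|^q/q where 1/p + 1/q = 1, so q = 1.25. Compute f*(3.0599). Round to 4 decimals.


The conjugate exponent q satisfies 1/p + 1/q = 1.
p = 5, so q = 5/(5 - 1) = 1.25
|y|^q = 3.0599^1.25 = 4.047
f*(3.0599) = 4.047 / 1.25 = 3.2376


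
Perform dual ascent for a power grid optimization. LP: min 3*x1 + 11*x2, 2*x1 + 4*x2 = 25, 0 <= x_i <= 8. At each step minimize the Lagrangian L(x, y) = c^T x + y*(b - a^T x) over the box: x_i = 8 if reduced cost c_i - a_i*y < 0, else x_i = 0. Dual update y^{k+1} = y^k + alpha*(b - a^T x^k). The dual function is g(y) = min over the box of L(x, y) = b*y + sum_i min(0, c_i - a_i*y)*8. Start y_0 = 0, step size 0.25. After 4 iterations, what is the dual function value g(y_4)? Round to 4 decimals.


Dual ascent for LP: min 3*x1 + 11*x2, 2*x1 + 4*x2 = 25, 0 <= x_i <= 8
Step 1: y^k = 0.0, reduced costs: (3.0, 11.0)
  x^k = (0.0, 0.0), subgradient = b - a^T x = 25.0
  y^{k+1} = 0.0 + 0.25*25.0 = 6.25
Step 2: y^k = 6.25, reduced costs: (-9.5, -14.0)
  x^k = (8.0, 8.0), subgradient = b - a^T x = -23.0
  y^{k+1} = 6.25 + 0.25*-23.0 = 0.5
Step 3: y^k = 0.5, reduced costs: (2.0, 9.0)
  x^k = (0.0, 0.0), subgradient = b - a^T x = 25.0
  y^{k+1} = 0.5 + 0.25*25.0 = 6.75
Step 4: y^k = 6.75, reduced costs: (-10.5, -16.0)
  x^k = (8.0, 8.0), subgradient = b - a^T x = -23.0
  y^{k+1} = 6.75 + 0.25*-23.0 = 1.0
Dual objective at y_4 = 1.0: reduced costs (1.0, 7.0), box minimizer x = (0.0, 0.0)
g(y_4) = b*y + (c1 - a1*y)*x1 + (c2 - a2*y)*x2 = 25*1.0 + 1.0*0.0 + 7.0*0.0 = 25.0 + 0.0 + 0.0 = 25.0


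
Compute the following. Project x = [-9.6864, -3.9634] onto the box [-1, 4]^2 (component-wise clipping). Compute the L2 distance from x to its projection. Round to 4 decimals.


Project each component onto [-1, 4].
clip(-9.6864) = -1.0, clip(-3.9634) = -1.0
Projection = [-1.0, -1.0]
Squared diffs: [75.4535, 8.7817]
Distance = sqrt(84.2352) = 9.178


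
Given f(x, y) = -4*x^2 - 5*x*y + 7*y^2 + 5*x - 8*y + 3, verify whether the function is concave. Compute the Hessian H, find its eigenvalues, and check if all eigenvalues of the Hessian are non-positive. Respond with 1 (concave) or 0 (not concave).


The Hessian of f(x,y) = -4*x^2 - 5*x*y + 7*y^2 + 5*x - 8*y + 3 is:
H = [[-8, -5], [-5, 14]]
Trace = -8 + 14 = 6
Determinant = -8*14 - (-5)^2 = -137
Discriminant = (6)^2 - 4*-137 = 584.0
Eigenvalues: lambda_1 = -9.083, lambda_2 = 15.083
The function is not concave.

0


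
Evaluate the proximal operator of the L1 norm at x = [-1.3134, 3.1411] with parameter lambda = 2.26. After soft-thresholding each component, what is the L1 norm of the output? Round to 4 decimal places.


Soft-thresholding with lambda = 2.26:
prox(-1.3134) = sign(-1.3134)*max(|-1.3134| - 2.26, 0) = 0.0
prox(3.1411) = sign(3.1411)*max(|3.1411| - 2.26, 0) = 0.8811
prox(x) = [0.0, 0.8811]
||prox(x)||_1 = 0.0 + 0.8811 = 0.8811


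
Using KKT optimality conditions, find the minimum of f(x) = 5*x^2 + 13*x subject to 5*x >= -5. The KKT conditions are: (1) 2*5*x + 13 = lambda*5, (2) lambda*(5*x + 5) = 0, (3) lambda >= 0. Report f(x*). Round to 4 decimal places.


Step 1: Try lambda = 0 (constraint inactive).
x_unc = -13/(2*5) = -1.3
Check: 5*-1.3 = -6.5 < -5 -- violated!
Step 2: Constraint must be active: 5*x = -5
x* = -5/5 = -1.0
lambda = (2*5*(-1.0) + 13)/5 = 0.6
Step 3: Compute optimal value.
f(x*) = 5*(-1.0)^2 + 13*(-1.0) = -8.0


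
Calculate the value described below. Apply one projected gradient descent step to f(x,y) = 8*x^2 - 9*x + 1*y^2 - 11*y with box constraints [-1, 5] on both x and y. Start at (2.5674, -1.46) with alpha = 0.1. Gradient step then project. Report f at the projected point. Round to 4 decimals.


Step 1: Compute gradient at (2.5674, -1.46).
grad_x = 2*8*2.5674 - 9 = 32.0784
grad_y = 2*1*-1.46 - 11 = -13.92
Step 2: Gradient step.
x_raw = 2.5674 - 0.1*32.0784 = -0.6404
y_raw = -1.46 - 0.1*-13.92 = -0.068
Step 3: Project onto [-1, 5].
x_proj = clip(-0.6404) = -0.6404
y_proj = clip(-0.068) = -0.068
Step 4: Evaluate f.
f(-0.6404, -0.068) = 9.7979


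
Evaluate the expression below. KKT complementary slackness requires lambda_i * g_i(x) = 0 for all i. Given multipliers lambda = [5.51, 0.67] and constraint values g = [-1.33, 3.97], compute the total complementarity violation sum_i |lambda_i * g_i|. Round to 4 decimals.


KKT complementary slackness check:
lambda_1 * g_1 = 5.51 * -1.33 = -7.3283
lambda_2 * g_2 = 0.67 * 3.97 = 2.6599
Total violation = 7.3283 + 2.6599 = 9.9882


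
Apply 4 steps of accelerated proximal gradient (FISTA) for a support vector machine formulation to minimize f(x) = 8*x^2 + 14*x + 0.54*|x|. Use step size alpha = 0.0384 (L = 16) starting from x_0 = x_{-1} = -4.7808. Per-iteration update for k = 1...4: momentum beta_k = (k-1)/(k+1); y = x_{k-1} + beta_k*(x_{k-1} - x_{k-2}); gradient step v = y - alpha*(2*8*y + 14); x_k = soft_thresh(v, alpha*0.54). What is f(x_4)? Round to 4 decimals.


FISTA on f(x) = 8*x^2 + 14*x + 0.54*|x|
L = 16, alpha = 0.0384
Iteration 1: beta = 0.0, y = -4.7808 + 0.0*(-4.7808 + 4.7808) = -4.7808
  grad(y) = -62.4928, v = y - alpha*grad = -2.3811
  prox(v) = soft_thresh(-2.3811, 0.0207) = -2.3603
Iteration 2: beta = 0.3333, y = -2.3603 + 0.3333*(-2.3603 + 4.7808) = -1.5535
  grad(y) = -10.8563, v = y - alpha*grad = -1.1366
  prox(v) = soft_thresh(-1.1366, 0.0207) = -1.1159
Iteration 3: beta = 0.5, y = -1.1159 + 0.5*(-1.1159 + 2.3603) = -0.4937
  grad(y) = 6.1011, v = y - alpha*grad = -0.728
  prox(v) = soft_thresh(-0.728, 0.0207) = -0.7072
Iteration 4: beta = 0.6, y = -0.7072 + 0.6*(-0.7072 + 1.1159) = -0.462
  grad(y) = 6.6076, v = y - alpha*grad = -0.7158
  prox(v) = soft_thresh(-0.7158, 0.0207) = -0.695
f(x_4) = 8*(-0.695)^2 + 14*(-0.695) + 0.54*|-0.695| = -5.4905


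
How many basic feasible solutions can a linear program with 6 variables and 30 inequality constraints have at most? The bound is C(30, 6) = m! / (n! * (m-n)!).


Each vertex corresponds to some choice of n active constraints out of m, so the number of vertices is at most C(m, n) = m! / (n!(m-n)!).
m = 30, n = 6
Numerator: 30 * 29 * 28 * 27 * 26 * 25
Denominator: 6! = 720
C(30, 6) = 593775


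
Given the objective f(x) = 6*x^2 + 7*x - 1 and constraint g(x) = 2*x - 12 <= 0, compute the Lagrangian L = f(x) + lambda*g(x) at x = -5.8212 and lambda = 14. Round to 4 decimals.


Step 1: Evaluate f(x).
f(-5.8212) = 6*(-5.8212)^2 + 7*(-5.8212) - 1 = 161.5698
Step 2: Evaluate g(x).
g(-5.8212) = 2*-5.8212 - 12 = -23.6424
Step 3: Compute Lagrangian.
L = 161.5698 + 14*-23.6424 = -169.4238


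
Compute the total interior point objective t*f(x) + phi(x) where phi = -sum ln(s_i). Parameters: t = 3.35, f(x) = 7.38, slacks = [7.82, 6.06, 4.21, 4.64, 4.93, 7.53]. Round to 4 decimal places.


Step 1: Compute log-barrier.
ln values: [2.0567, 1.8017, 1.4375, 1.5347, 1.5953, 2.0189]
phi = -(2.0567 + 1.8017 + 1.4375 + 1.5347 + 1.5953 + 2.0189) = -10.4448
Step 2: Compute augmented objective.
t*f(x) = 3.35*7.38 = 24.723
Total = 24.723 - 10.4448 = 14.2782


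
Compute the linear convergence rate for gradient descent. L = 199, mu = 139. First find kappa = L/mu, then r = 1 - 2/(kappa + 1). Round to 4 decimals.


Step 1: Compute the condition number.
kappa = L/mu = 199/139 = 1.4317
Step 2: Compute the convergence rate.
r = 1 - 2/(kappa + 1) = 1 - 2*mu/(L + mu) = (L - mu)/(L + mu) = 60/338 = 0.1775


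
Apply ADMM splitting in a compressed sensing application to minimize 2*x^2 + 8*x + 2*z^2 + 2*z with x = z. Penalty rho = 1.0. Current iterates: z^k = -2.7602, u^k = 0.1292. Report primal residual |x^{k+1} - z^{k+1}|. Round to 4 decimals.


ADMM iteration with rho = 1.0, z^k = -2.7602, u^k = 0.1292
Step 1: x-update.
Minimize 2*x^2 + 8*x + (1.0/2)*(x + 2.7602 + 0.1292)^2
FOC: (2*2 + 1.0)*x = -8 + 1.0*(-2.7602 - 0.1292)
x^{k+1} = -2.1779
Step 2: z-update.
Minimize 2*z^2 + 2*z + (1.0/2)*(-2.1779 - z + 0.1292)^2
FOC: (2*2 + 1.0)*z = -2 + 1.0*(-2.1779 + 0.1292)
z^{k+1} = -0.8097
Step 3: u-update.
u^{k+1} = 0.1292 - 2.1779 + 0.8097 = -1.2389
Step 4: Primal residual = |-2.1779 + 0.8097| = 1.3681


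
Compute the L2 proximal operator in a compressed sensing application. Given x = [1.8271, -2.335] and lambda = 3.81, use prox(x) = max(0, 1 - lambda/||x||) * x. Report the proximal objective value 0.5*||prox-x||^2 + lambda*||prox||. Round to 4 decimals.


Step 1: Compute ||x||.
||x|| = 2.9649
Step 2: Compute scaling factor.
scale = max(0, 1 - 3.81/2.9649) = 0.0
Step 3: prox(x) = [0.0, -0.0]
||prox(x)|| = 0.0
Step 4: Proximal objective.
0.5*||prox-x||^2 = 4.3953
lambda*||prox|| = 0.0
Total = 4.3953


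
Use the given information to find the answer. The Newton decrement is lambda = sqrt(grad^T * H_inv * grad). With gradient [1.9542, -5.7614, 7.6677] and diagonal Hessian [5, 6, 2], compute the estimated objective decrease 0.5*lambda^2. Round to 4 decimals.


Step 1: H is diagonal, so H^(-1) * g = [0.3908, -0.9602, 3.8339].
Step 2: g^T H^(-1) g = sum_i g_i^2 / H_ii
  = (1.9542)^2/5 + (-5.7614)^2/6 + (7.6677)^2/2
  = 0.7638 + 5.5323 + 29.3968 = 35.6929
Step 3: Objective decrease = 0.5 * g^T H^(-1) g = 17.8464


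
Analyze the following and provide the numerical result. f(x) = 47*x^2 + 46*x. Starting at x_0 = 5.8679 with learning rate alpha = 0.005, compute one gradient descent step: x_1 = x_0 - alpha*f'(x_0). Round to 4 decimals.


We compute the gradient at x_0 and apply the update.
f'(x) = 94*x + 46
f'(5.8679) = 94*5.8679 + 46 = 597.5826
x_1 = 5.8679 - 0.005*597.5826 = 2.88


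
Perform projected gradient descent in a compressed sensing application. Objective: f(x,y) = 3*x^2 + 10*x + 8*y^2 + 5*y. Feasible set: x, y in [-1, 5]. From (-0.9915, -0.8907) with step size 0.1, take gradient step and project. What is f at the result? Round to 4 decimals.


Step 1: Compute gradient at (-0.9915, -0.8907).
grad_x = 2*3*-0.9915 + 10 = 4.051
grad_y = 2*8*-0.8907 + 5 = -9.2512
Step 2: Gradient step.
x_raw = -0.9915 - 0.1*4.051 = -1.3966
y_raw = -0.8907 - 0.1*-9.2512 = 0.0344
Step 3: Project onto [-1, 5].
x_proj = clip(-1.3966) = -1.0
y_proj = clip(0.0344) = 0.0344
Step 4: Evaluate f.
f(-1.0, 0.0344) = -6.8184


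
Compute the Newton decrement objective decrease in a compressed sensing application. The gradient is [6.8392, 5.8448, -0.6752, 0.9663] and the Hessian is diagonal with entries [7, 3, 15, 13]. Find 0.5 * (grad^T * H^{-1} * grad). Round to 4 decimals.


Step 1: H is diagonal, so H^(-1) * g = [0.977, 1.9483, -0.045, 0.0743].
Step 2: g^T H^(-1) g = sum_i g_i^2 / H_ii
  = (6.8392)^2/7 + (5.8448)^2/3 + (-0.6752)^2/15 + (0.9663)^2/13
  = 6.6821 + 11.3872 + 0.0304 + 0.0718 = 18.1715
Step 3: Objective decrease = 0.5 * g^T H^(-1) g = 9.0858


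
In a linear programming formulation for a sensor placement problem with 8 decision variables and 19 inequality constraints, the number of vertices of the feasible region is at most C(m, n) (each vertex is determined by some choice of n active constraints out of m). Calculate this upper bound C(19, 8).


Each vertex corresponds to some choice of n active constraints out of m, so the number of vertices is at most C(m, n) = m! / (n!(m-n)!).
m = 19, n = 8
Numerator: 19 * 18 * 17 * 16 * 15 * 14 * 13 * 12
Denominator: 8! = 40320
C(19, 8) = 75582


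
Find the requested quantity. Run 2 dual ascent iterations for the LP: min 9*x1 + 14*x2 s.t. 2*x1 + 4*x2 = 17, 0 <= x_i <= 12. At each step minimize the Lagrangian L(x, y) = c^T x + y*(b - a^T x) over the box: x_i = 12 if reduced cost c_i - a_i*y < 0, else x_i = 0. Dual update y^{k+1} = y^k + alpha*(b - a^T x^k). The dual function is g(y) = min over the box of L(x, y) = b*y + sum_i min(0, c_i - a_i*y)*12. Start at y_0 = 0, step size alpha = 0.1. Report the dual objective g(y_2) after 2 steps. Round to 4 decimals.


Dual ascent for LP: min 9*x1 + 14*x2, 2*x1 + 4*x2 = 17, 0 <= x_i <= 12
Step 1: y^k = 0.0, reduced costs: (9.0, 14.0)
  x^k = (0.0, 0.0), subgradient = b - a^T x = 17.0
  y^{k+1} = 0.0 + 0.1*17.0 = 1.7
Step 2: y^k = 1.7, reduced costs: (5.6, 7.2)
  x^k = (0.0, 0.0), subgradient = b - a^T x = 17.0
  y^{k+1} = 1.7 + 0.1*17.0 = 3.4
Dual objective at y_2 = 3.4: reduced costs (2.2, 0.4), box minimizer x = (0.0, 0.0)
g(y_2) = b*y + (c1 - a1*y)*x1 + (c2 - a2*y)*x2 = 17*3.4 + 2.2*0.0 + 0.4*0.0 = 57.8 + 0.0 + 0.0 = 57.8


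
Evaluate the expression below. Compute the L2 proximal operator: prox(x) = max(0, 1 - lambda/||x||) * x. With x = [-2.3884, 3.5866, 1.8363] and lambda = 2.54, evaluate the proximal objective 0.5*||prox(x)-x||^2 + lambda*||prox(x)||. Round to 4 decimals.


Step 1: Compute ||x||.
||x|| = 4.684
Step 2: Compute scaling factor.
scale = max(0, 1 - 2.54/4.684) = 0.4577
Step 3: prox(x) = [-1.0932, 1.6417, 0.8405]
||prox(x)|| = 2.144
Step 4: Proximal objective.
0.5*||prox-x||^2 = 3.2258
lambda*||prox|| = 5.4458
Total = 8.6716


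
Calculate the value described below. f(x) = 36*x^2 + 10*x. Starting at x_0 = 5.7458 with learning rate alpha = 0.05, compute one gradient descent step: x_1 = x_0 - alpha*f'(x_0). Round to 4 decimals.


We compute the gradient at x_0 and apply the update.
f'(x) = 72*x + 10
f'(5.7458) = 72*5.7458 + 10 = 423.6976
x_1 = 5.7458 - 0.05*423.6976 = -15.4391


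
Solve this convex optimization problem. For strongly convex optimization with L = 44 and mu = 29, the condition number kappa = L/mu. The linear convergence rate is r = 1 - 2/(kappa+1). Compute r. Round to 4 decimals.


Step 1: Compute the condition number.
kappa = L/mu = 44/29 = 1.5172
Step 2: Compute the convergence rate.
r = 1 - 2/(kappa + 1) = 1 - 2*mu/(L + mu) = (L - mu)/(L + mu) = 15/73 = 0.2055


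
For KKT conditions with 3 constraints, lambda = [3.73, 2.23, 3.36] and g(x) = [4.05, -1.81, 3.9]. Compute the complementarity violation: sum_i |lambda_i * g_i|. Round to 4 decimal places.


KKT complementary slackness check:
lambda_1 * g_1 = 3.73 * 4.05 = 15.1065
lambda_2 * g_2 = 2.23 * -1.81 = -4.0363
lambda_3 * g_3 = 3.36 * 3.9 = 13.104
Total violation = 15.1065 + 4.0363 + 13.104 = 32.2468


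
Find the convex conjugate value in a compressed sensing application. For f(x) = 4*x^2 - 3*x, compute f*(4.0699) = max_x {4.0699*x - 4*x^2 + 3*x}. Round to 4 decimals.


f*(y) = sup_x {y*x - a*x^2 - b*x} = sup_x {(y-b)*x - a*x^2}
FOC: (y - b) - 2a*x = 0 => x* = (y - b)/(2a)
x* = (4.0699 + 3)/(2*4) = 0.8837
f*(4.0699) = (y-b)^2/(4a) = (4.0699 + 3)^2/(4*4)
= 49.9835/16 = 3.124


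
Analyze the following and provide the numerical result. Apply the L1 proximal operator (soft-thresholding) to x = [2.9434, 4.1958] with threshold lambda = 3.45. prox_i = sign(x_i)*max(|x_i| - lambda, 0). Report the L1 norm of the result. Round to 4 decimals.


Soft-thresholding with lambda = 3.45:
prox(2.9434) = sign(2.9434)*max(|2.9434| - 3.45, 0) = 0.0
prox(4.1958) = sign(4.1958)*max(|4.1958| - 3.45, 0) = 0.7458
prox(x) = [0.0, 0.7458]
||prox(x)||_1 = 0.0 + 0.7458 = 0.7458


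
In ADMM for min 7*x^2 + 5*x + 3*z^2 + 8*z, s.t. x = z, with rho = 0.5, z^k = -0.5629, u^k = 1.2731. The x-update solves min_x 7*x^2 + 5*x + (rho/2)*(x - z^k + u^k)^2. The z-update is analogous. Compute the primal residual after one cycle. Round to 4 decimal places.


ADMM iteration with rho = 0.5, z^k = -0.5629, u^k = 1.2731
Step 1: x-update.
Minimize 7*x^2 + 5*x + (0.5/2)*(x + 0.5629 + 1.2731)^2
FOC: (2*7 + 0.5)*x = -5 + 0.5*(-0.5629 - 1.2731)
x^{k+1} = -0.4081
Step 2: z-update.
Minimize 3*z^2 + 8*z + (0.5/2)*(-0.4081 - z + 1.2731)^2
FOC: (2*3 + 0.5)*z = -8 + 0.5*(-0.4081 + 1.2731)
z^{k+1} = -1.1642
Step 3: u-update.
u^{k+1} = 1.2731 - 0.4081 + 1.1642 = 2.0292
Step 4: Primal residual = |-0.4081 + 1.1642| = 0.7561


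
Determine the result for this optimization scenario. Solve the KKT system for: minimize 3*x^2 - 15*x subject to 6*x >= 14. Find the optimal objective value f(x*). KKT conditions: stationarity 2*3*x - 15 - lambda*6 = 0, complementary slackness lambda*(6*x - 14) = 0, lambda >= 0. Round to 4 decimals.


Step 1: Try lambda = 0 (constraint inactive).
Stationarity: 2*3*x - 15 = 0
x* = 15/(2*3) = 2.5
Check constraint: 6*2.5 = 15.0 >= 14 -- satisfied.
Step 2: Compute optimal value.
f(x*) = 3*2.5^2 - 15*2.5 = -18.75


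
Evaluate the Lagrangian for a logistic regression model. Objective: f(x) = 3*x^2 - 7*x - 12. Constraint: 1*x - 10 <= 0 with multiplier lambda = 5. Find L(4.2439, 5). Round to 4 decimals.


Step 1: Evaluate f(x).
f(4.2439) = 3*4.2439^2 - 7*4.2439 - 12 = 12.3248
Step 2: Evaluate g(x).
g(4.2439) = 1*4.2439 - 10 = -5.7561
Step 3: Compute Lagrangian.
L = 12.3248 + 5*-5.7561 = -16.4557


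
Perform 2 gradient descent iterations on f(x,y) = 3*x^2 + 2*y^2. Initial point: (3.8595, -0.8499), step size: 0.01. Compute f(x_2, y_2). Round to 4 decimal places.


Gradient descent on f(x,y) = 3*x^2 + 2*y^2.
Starting point: (3.8595, -0.8499), alpha = 0.01
Step 1: grad_x = 2*3*3.8595 = 23.157, grad_y = 2*2*-0.8499 = -3.3996
  x_1 = 3.8595 - 0.01*23.157 = 3.6279
  y_1 = -0.8499 - 0.01*-3.3996 = -0.8159
Step 2: grad_x = 2*3*3.6279 = 21.7676, grad_y = 2*2*-0.8159 = -3.2636
  x_2 = 3.6279 - 0.01*21.7676 = 3.4103
  y_2 = -0.8159 - 0.01*-3.2636 = -0.7833
f(3.4103, -0.7833) = 3*3.4103^2 + 2*(-0.7833)^2 = 36.1165


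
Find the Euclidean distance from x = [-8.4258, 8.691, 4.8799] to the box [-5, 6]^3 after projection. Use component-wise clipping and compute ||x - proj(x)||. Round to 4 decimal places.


Project each component onto [-5, 6].
clip(-8.4258) = -5.0, clip(8.691) = 6.0, clip(4.8799) = 4.8799
Projection = [-5.0, 6.0, 4.8799]
Squared diffs: [11.7361, 7.2415, 0.0]
Distance = sqrt(18.9776) = 4.3563


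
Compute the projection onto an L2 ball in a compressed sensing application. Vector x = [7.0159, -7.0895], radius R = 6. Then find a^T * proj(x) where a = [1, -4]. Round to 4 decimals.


Step 1: Compute ||x|| (intermediates to 6 decimals).
||x|| = sqrt(7.0159^2 + (-7.0895)^2) = 9.97416
Step 2: Project.
Since ||x|| > R, scale = R/||x|| = 6/9.97416 = 0.601554, proj(x) = scale * x
proj(x) = [4.220443, -4.264717]
Step 3: Dot product.
a^T * proj(x) = 1*4.220443 - 4*(-4.264717) = 21.2793


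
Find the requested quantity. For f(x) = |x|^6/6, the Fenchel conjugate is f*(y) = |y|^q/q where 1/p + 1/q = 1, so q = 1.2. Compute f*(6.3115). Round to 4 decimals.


The conjugate exponent q satisfies 1/p + 1/q = 1.
p = 6, so q = 6/(6 - 1) = 1.2
|y|^q = 6.3115^1.2 = 9.1235
f*(6.3115) = 9.1235 / 1.2 = 7.6029


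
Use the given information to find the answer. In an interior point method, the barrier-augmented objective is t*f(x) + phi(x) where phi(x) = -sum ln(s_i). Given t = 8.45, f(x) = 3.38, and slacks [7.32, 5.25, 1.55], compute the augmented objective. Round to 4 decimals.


Step 1: Compute log-barrier.
ln values: [1.9906, 1.6582, 0.4383]
phi = -(1.9906 + 1.6582 + 0.4383) = -4.0871
Step 2: Compute augmented objective.
t*f(x) = 8.45*3.38 = 28.561
Total = 28.561 - 4.0871 = 24.4739


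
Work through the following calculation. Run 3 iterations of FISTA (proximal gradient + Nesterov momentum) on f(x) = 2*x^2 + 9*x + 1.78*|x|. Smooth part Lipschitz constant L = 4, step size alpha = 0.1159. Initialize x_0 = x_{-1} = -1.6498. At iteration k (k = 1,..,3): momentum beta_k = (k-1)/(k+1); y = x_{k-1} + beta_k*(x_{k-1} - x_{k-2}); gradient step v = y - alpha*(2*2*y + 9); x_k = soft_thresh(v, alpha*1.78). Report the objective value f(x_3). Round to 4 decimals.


FISTA on f(x) = 2*x^2 + 9*x + 1.78*|x|
L = 4, alpha = 0.1159
Iteration 1: beta = 0.0, y = -1.6498 + 0.0*(-1.6498 + 1.6498) = -1.6498
  grad(y) = 2.4008, v = y - alpha*grad = -1.9281
  prox(v) = soft_thresh(-1.9281, 0.2063) = -1.7218
Iteration 2: beta = 0.3333, y = -1.7218 + 0.3333*(-1.7218 + 1.6498) = -1.7457
  grad(y) = 2.0171, v = y - alpha*grad = -1.9795
  prox(v) = soft_thresh(-1.9795, 0.2063) = -1.7732
Iteration 3: beta = 0.5, y = -1.7732 + 0.5*(-1.7732 + 1.7218) = -1.7989
  grad(y) = 1.8042, v = y - alpha*grad = -2.0081
  prox(v) = soft_thresh(-2.0081, 0.2063) = -1.8017
f(x_3) = 2*(-1.8017)^2 + 9*(-1.8017) + 1.78*|-1.8017| = -6.516


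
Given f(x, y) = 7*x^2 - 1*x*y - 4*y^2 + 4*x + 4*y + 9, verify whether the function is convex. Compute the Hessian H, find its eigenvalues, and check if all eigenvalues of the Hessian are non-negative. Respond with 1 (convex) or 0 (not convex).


The Hessian of f(x,y) = 7*x^2 - 1*x*y - 4*y^2 + 4*x + 4*y + 9 is:
H = [[14, -1], [-1, -8]]
Trace = 14 - 8 = 6
Determinant = 14*-8 - (-1)^2 = -113
Discriminant = (6)^2 - 4*-113 = 488.0
Eigenvalues: lambda_1 = -8.0454, lambda_2 = 14.0454
The function is not convex.

0


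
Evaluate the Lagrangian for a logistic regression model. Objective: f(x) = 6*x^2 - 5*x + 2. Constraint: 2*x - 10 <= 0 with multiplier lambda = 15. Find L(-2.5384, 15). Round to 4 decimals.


Step 1: Evaluate f(x).
f(-2.5384) = 6*(-2.5384)^2 - 5*(-2.5384) + 2 = 53.3528
Step 2: Evaluate g(x).
g(-2.5384) = 2*-2.5384 - 10 = -15.0768
Step 3: Compute Lagrangian.
L = 53.3528 + 15*-15.0768 = -172.7992


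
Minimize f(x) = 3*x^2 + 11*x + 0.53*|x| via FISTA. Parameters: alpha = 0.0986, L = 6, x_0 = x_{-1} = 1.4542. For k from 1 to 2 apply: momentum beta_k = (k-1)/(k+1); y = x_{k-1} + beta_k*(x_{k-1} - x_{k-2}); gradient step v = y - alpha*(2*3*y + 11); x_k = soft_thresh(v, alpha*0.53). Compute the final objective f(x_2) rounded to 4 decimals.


FISTA on f(x) = 3*x^2 + 11*x + 0.53*|x|
L = 6, alpha = 0.0986
Iteration 1: beta = 0.0, y = 1.4542 + 0.0*(1.4542 - 1.4542) = 1.4542
  grad(y) = 19.7252, v = y - alpha*grad = -0.4907
  prox(v) = soft_thresh(-0.4907, 0.0523) = -0.4384
Iteration 2: beta = 0.3333, y = -0.4384 + 0.3333*(-0.4384 - 1.4542) = -1.0693
  grad(y) = 4.584, v = y - alpha*grad = -1.5213
  prox(v) = soft_thresh(-1.5213, 0.0523) = -1.4691
f(x_2) = 3*(-1.4691)^2 + 11*(-1.4691) + 0.53*|-1.4691| = -8.9066


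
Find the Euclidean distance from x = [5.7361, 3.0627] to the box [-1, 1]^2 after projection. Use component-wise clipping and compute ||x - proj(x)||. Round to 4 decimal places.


Project each component onto [-1, 1].
clip(5.7361) = 1.0, clip(3.0627) = 1.0
Projection = [1.0, 1.0]
Squared diffs: [22.4306, 4.2547]
Distance = sqrt(26.6853) = 5.1658


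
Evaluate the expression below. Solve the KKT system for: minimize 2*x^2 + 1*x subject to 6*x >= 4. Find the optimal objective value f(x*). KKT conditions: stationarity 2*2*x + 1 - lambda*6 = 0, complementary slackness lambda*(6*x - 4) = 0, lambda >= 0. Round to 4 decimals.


Step 1: Try lambda = 0 (constraint inactive).
x_unc = -1/(2*2) = -0.25
Check: 6*-0.25 = -1.5 < 4 -- violated!
Step 2: Constraint must be active: 6*x = 4
x* = 4/6 = 2/3 = 0.6667 (rounded; the exact value 2/3 is used below)
lambda = (2*2*(2/3) + 1)/6 = 0.6111
Step 3: Compute optimal value.
f(x*) = 2*(2/3)^2 + 1*(2/3) = 1.5556


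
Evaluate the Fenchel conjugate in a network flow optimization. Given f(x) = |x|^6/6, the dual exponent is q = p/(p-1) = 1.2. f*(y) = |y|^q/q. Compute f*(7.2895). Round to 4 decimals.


The conjugate exponent q satisfies 1/p + 1/q = 1.
p = 6, so q = 6/(6 - 1) = 1.2
|y|^q = 7.2895^1.2 = 10.8452
f*(7.2895) = 10.8452 / 1.2 = 9.0377


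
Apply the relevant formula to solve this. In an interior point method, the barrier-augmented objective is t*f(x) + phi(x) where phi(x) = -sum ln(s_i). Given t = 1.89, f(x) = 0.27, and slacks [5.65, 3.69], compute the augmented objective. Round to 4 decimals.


Step 1: Compute log-barrier.
ln values: [1.7317, 1.3056]
phi = -(1.7317 + 1.3056) = -3.0373
Step 2: Compute augmented objective.
t*f(x) = 1.89*0.27 = 0.5103
Total = 0.5103 - 3.0373 = -2.527


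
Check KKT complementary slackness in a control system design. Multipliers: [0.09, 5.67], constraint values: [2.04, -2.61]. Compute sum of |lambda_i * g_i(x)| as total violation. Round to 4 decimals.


KKT complementary slackness check:
lambda_1 * g_1 = 0.09 * 2.04 = 0.1836
lambda_2 * g_2 = 5.67 * -2.61 = -14.7987
Total violation = 0.1836 + 14.7987 = 14.9823


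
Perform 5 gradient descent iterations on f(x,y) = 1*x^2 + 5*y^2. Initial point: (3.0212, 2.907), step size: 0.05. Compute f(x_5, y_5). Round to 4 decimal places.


Gradient descent on f(x,y) = 1*x^2 + 5*y^2.
Starting point: (3.0212, 2.907), alpha = 0.05
Step 1: grad_x = 2*1*3.0212 = 6.0424, grad_y = 2*5*2.907 = 29.07
  x_1 = 3.0212 - 0.05*6.0424 = 2.7191
  y_1 = 2.907 - 0.05*29.07 = 1.4535
Step 2: grad_x = 2*1*2.7191 = 5.4382, grad_y = 2*5*1.4535 = 14.535
  x_2 = 2.7191 - 0.05*5.4382 = 2.4472
  y_2 = 1.4535 - 0.05*14.535 = 0.7268
Step 3: grad_x = 2*1*2.4472 = 4.8943, grad_y = 2*5*0.7268 = 7.2675
  x_3 = 2.4472 - 0.05*4.8943 = 2.2025
  y_3 = 0.7268 - 0.05*7.2675 = 0.3634
Step 4: grad_x = 2*1*2.2025 = 4.4049, grad_y = 2*5*0.3634 = 3.6338
  x_4 = 2.2025 - 0.05*4.4049 = 1.9822
  y_4 = 0.3634 - 0.05*3.6338 = 0.1817
Step 5: grad_x = 2*1*1.9822 = 3.9644, grad_y = 2*5*0.1817 = 1.8169
  x_5 = 1.9822 - 0.05*3.9644 = 1.784
  y_5 = 0.1817 - 0.05*1.8169 = 0.0908
f(1.784, 0.0908) = 1*1.784^2 + 5*0.0908^2 = 3.2239


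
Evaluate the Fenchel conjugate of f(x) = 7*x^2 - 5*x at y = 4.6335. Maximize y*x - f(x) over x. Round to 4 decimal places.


f*(y) = sup_x {y*x - a*x^2 - b*x} = sup_x {(y-b)*x - a*x^2}
FOC: (y - b) - 2a*x = 0 => x* = (y - b)/(2a)
x* = (4.6335 + 5)/(2*7) = 0.6881
f*(4.6335) = (y-b)^2/(4a) = (4.6335 + 5)^2/(4*7)
= 92.8043/28 = 3.3144


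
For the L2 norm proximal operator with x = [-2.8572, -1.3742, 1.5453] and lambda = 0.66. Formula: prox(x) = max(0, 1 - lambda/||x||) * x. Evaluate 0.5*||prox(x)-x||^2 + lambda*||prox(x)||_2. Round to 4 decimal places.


Step 1: Compute ||x||.
||x|| = 3.527
Step 2: Compute scaling factor.
scale = max(0, 1 - 0.66/3.527) = 0.8129
Step 3: prox(x) = [-2.3225, -1.1171, 1.2561]
||prox(x)|| = 2.867
Step 4: Proximal objective.
0.5*||prox-x||^2 = 0.2178
lambda*||prox|| = 1.8922
Total = 2.11


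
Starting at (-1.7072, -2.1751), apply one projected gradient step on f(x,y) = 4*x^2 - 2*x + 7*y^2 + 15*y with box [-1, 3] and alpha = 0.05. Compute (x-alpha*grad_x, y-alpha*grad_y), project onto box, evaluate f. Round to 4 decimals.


Step 1: Compute gradient at (-1.7072, -2.1751).
grad_x = 2*4*-1.7072 - 2 = -15.6576
grad_y = 2*7*-2.1751 + 15 = -15.4514
Step 2: Gradient step.
x_raw = -1.7072 - 0.05*-15.6576 = -0.9243
y_raw = -2.1751 - 0.05*-15.4514 = -1.4025
Step 3: Project onto [-1, 3].
x_proj = clip(-0.9243) = -0.9243
y_proj = clip(-1.4025) = -1.0
Step 4: Evaluate f.
f(-0.9243, -1.0) = -2.7339


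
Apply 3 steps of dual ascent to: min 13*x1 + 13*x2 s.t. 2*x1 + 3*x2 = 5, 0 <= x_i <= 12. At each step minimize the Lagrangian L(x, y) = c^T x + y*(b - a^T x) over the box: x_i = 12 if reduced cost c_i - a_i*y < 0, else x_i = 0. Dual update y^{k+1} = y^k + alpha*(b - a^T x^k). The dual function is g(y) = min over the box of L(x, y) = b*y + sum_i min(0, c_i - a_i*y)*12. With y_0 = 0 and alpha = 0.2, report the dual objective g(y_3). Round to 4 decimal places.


Dual ascent for LP: min 13*x1 + 13*x2, 2*x1 + 3*x2 = 5, 0 <= x_i <= 12
Step 1: y^k = 0.0, reduced costs: (13.0, 13.0)
  x^k = (0.0, 0.0), subgradient = b - a^T x = 5.0
  y^{k+1} = 0.0 + 0.2*5.0 = 1.0
Step 2: y^k = 1.0, reduced costs: (11.0, 10.0)
  x^k = (0.0, 0.0), subgradient = b - a^T x = 5.0
  y^{k+1} = 1.0 + 0.2*5.0 = 2.0
Step 3: y^k = 2.0, reduced costs: (9.0, 7.0)
  x^k = (0.0, 0.0), subgradient = b - a^T x = 5.0
  y^{k+1} = 2.0 + 0.2*5.0 = 3.0
Dual objective at y_3 = 3.0: reduced costs (7.0, 4.0), box minimizer x = (0.0, 0.0)
g(y_3) = b*y + (c1 - a1*y)*x1 + (c2 - a2*y)*x2 = 5*3.0 + 7.0*0.0 + 4.0*0.0 = 15.0 + 0.0 + 0.0 = 15.0


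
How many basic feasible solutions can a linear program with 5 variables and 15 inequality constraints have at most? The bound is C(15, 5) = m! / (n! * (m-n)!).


Each vertex corresponds to some choice of n active constraints out of m, so the number of vertices is at most C(m, n) = m! / (n!(m-n)!).
m = 15, n = 5
Numerator: 15 * 14 * 13 * 12 * 11
Denominator: 5! = 120
C(15, 5) = 3003


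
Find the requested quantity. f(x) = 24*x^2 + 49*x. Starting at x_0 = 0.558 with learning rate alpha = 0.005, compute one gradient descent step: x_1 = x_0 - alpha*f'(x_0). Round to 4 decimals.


We compute the gradient at x_0 and apply the update.
f'(x) = 48*x + 49
f'(0.558) = 48*0.558 + 49 = 75.784
x_1 = 0.558 - 0.005*75.784 = 0.1791


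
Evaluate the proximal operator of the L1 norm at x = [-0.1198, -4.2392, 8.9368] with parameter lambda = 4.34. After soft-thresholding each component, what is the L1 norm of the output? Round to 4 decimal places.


Soft-thresholding with lambda = 4.34:
prox(-0.1198) = sign(-0.1198)*max(|-0.1198| - 4.34, 0) = 0.0
prox(-4.2392) = sign(-4.2392)*max(|-4.2392| - 4.34, 0) = 0.0
prox(8.9368) = sign(8.9368)*max(|8.9368| - 4.34, 0) = 4.5968
prox(x) = [0.0, 0.0, 4.5968]
||prox(x)||_1 = 0.0 + 0.0 + 4.5968 = 4.5968


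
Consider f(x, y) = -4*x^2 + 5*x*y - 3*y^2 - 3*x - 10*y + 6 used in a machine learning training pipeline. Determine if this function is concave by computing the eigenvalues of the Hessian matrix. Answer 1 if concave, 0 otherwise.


The Hessian of f(x,y) = -4*x^2 + 5*x*y - 3*y^2 - 3*x - 10*y + 6 is:
H = [[-8, 5], [5, -6]]
Trace = -8 - 6 = -14
Determinant = -8*-6 - (5)^2 = 23
Discriminant = (-14)^2 - 4*23 = 104.0
Eigenvalues: lambda_1 = -12.099, lambda_2 = -1.901
The function is concave.

1


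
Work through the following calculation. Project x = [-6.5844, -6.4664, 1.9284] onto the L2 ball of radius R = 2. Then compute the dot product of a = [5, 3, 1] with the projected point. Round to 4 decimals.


Step 1: Compute ||x|| (intermediates to 6 decimals).
||x|| = sqrt((-6.5844)^2 + (-6.4664)^2 + 1.9284^2) = 9.42801
Step 2: Project.
Since ||x|| > R, scale = R/||x|| = 2/9.42801 = 0.212134, proj(x) = scale * x
proj(x) = [-1.396775, -1.371743, 0.409079]
Step 3: Dot product.
a^T * proj(x) = 5*(-1.396775) + 3*(-1.371743) + 1*0.409079 = -10.69


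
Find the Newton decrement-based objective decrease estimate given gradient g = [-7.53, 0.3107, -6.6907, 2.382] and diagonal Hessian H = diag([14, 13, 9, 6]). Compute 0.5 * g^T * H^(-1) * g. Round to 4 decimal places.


Step 1: H is diagonal, so H^(-1) * g = [-0.5379, 0.0239, -0.7434, 0.397].
Step 2: g^T H^(-1) g = sum_i g_i^2 / H_ii
  = (-7.53)^2/14 + (0.3107)^2/13 + (-6.6907)^2/9 + (2.382)^2/6
  = 4.0501 + 0.0074 + 4.9739 + 0.9457 = 9.9771
Step 3: Objective decrease = 0.5 * g^T H^(-1) g = 4.9885


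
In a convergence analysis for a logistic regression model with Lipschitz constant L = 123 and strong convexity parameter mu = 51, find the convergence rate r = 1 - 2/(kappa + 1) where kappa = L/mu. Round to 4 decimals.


Step 1: Compute the condition number.
kappa = L/mu = 123/51 = 2.4118
Step 2: Compute the convergence rate.
r = 1 - 2/(kappa + 1) = 1 - 2*mu/(L + mu) = (L - mu)/(L + mu) = 72/174 = 0.4138


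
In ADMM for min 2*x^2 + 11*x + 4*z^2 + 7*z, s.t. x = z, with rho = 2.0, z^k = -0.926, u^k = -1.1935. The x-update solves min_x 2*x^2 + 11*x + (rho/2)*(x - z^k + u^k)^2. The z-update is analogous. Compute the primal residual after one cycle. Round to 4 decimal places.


ADMM iteration with rho = 2.0, z^k = -0.926, u^k = -1.1935
Step 1: x-update.
Minimize 2*x^2 + 11*x + (2.0/2)*(x + 0.926 - 1.1935)^2
FOC: (2*2 + 2.0)*x = -11 + 2.0*(-0.926 + 1.1935)
x^{k+1} = -1.7442
Step 2: z-update.
Minimize 4*z^2 + 7*z + (2.0/2)*(-1.7442 - z - 1.1935)^2
FOC: (2*4 + 2.0)*z = -7 + 2.0*(-1.7442 - 1.1935)
z^{k+1} = -1.2875
Step 3: u-update.
u^{k+1} = -1.1935 - 1.7442 + 1.2875 = -1.6501
Step 4: Primal residual = |-1.7442 + 1.2875| = 0.4566


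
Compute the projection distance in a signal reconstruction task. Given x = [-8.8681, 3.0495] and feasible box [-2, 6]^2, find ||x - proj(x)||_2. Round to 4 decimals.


Project each component onto [-2, 6].
clip(-8.8681) = -2.0, clip(3.0495) = 3.0495
Projection = [-2.0, 3.0495]
Squared diffs: [47.1708, 0.0]
Distance = sqrt(47.1708) = 6.8681


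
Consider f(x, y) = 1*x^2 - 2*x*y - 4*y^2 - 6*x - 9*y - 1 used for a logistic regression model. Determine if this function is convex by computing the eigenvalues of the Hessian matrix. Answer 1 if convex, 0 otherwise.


The Hessian of f(x,y) = 1*x^2 - 2*x*y - 4*y^2 - 6*x - 9*y - 1 is:
H = [[2, -2], [-2, -8]]
Trace = 2 - 8 = -6
Determinant = 2*-8 - (-2)^2 = -20
Discriminant = (-6)^2 - 4*-20 = 116.0
Eigenvalues: lambda_1 = -8.3852, lambda_2 = 2.3852
The function is not convex.

0
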